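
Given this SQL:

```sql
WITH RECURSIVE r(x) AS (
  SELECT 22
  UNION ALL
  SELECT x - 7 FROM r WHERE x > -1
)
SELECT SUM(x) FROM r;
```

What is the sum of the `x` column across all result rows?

40

Base: x=22.
Iteration 1: 22 > -1 holds -> x = 22 - 7 = 15.
Iteration 2: 15 > -1 holds -> x = 15 - 7 = 8.
Iteration 3: 8 > -1 holds -> x = 8 - 7 = 1.
Iteration 4: 1 > -1 holds -> x = 1 - 7 = -6.
Iteration 5: -6 > -1 fails; recursion stops.
SUM(x) = 22 + 15 + 8 + 1 + -6 = 40.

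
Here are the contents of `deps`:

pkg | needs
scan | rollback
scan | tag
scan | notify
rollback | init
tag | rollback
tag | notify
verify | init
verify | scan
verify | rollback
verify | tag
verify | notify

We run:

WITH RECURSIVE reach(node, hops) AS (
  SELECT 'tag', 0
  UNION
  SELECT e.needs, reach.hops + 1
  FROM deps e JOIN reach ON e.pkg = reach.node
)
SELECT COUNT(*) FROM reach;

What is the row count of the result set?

4

Base: (tag, hops=0).
Iteration 1: edges from {tag} -> (notify, hops=1), (rollback, hops=1).
Iteration 2: edges from {notify,rollback} -> (init, hops=2).
Iteration 3: no outgoing edges from {init}; recursion stops.
Total rows emitted: 4.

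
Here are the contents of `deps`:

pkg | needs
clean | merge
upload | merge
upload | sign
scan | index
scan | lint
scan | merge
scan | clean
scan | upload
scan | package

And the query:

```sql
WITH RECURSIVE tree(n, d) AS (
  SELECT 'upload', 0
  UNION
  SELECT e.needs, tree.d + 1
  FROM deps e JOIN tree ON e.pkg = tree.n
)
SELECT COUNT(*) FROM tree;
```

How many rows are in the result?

Base: (upload, d=0).
Iteration 1: edges from {upload} -> (merge, d=1), (sign, d=1).
Iteration 2: no outgoing edges from {merge,sign}; recursion stops.
Total rows emitted: 3.

3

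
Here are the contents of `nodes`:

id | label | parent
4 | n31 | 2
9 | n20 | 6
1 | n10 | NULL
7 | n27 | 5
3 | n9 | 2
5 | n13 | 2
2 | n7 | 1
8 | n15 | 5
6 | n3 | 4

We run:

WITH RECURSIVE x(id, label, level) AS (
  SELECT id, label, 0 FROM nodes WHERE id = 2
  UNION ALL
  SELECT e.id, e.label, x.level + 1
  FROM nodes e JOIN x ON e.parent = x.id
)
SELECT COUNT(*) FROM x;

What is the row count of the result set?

8

Base: id=2 (n7) at level 0.
Iteration 1: rows with parent in {2} -> n9 (id 3, level 1), n31 (id 4, level 1), n13 (id 5, level 1).
Iteration 2: rows with parent in {3,4,5} -> n3 (id 6, level 2), n27 (id 7, level 2), n15 (id 8, level 2).
Iteration 3: rows with parent in {6,7,8} -> n20 (id 9, level 3).
Iteration 4: no rows with parent in {9}; recursion stops.
Total rows emitted: 8.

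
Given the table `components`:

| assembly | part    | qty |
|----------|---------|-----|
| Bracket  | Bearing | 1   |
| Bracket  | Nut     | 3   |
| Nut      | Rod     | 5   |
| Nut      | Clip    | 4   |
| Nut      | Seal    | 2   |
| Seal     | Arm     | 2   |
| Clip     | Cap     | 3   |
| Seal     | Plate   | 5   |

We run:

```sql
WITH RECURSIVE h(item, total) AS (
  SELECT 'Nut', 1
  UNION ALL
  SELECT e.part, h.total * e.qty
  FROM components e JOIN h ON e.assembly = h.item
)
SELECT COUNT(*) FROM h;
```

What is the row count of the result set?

Base: (Nut, total=1).
Iteration 1: components of {Nut} -> Clip = 1*4 = 4, Rod = 1*5 = 5, Seal = 1*2 = 2.
Iteration 2: components of {Clip,Rod,Seal} -> Arm = 2*2 = 4, Cap = 4*3 = 12, Plate = 2*5 = 10.
Iteration 3: no further components; recursion stops.
Total rows emitted: 7.

7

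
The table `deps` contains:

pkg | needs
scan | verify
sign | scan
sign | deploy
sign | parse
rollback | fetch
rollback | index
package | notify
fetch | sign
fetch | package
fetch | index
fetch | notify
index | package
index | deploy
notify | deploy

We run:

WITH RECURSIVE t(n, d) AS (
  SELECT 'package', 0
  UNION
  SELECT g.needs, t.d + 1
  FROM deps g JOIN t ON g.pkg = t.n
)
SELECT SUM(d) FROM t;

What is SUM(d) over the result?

Base: (package, d=0).
Iteration 1: edges from {package} -> (notify, d=1).
Iteration 2: edges from {notify} -> (deploy, d=2).
Iteration 3: no outgoing edges from {deploy}; recursion stops.
SUM(d) = 0 + 1 + 2 = 3.

3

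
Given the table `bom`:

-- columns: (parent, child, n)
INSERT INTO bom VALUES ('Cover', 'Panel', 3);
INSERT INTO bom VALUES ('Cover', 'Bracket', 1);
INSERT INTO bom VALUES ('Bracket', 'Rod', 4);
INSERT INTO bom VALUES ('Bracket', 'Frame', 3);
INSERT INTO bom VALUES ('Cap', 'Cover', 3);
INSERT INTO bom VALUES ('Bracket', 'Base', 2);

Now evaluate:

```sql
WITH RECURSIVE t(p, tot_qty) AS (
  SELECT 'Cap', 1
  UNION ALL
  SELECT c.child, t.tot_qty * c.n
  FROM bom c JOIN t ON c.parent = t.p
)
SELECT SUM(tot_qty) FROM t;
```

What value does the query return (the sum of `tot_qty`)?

43

Base: (Cap, tot_qty=1).
Iteration 1: components of {Cap} -> Cover = 1*3 = 3.
Iteration 2: components of {Cover} -> Bracket = 3*1 = 3, Panel = 3*3 = 9.
Iteration 3: components of {Bracket,Panel} -> Base = 3*2 = 6, Frame = 3*3 = 9, Rod = 3*4 = 12.
Iteration 4: no further components; recursion stops.
SUM(tot_qty) = 1 + 3 + 3 + 9 + 6 + 9 + 12 = 43.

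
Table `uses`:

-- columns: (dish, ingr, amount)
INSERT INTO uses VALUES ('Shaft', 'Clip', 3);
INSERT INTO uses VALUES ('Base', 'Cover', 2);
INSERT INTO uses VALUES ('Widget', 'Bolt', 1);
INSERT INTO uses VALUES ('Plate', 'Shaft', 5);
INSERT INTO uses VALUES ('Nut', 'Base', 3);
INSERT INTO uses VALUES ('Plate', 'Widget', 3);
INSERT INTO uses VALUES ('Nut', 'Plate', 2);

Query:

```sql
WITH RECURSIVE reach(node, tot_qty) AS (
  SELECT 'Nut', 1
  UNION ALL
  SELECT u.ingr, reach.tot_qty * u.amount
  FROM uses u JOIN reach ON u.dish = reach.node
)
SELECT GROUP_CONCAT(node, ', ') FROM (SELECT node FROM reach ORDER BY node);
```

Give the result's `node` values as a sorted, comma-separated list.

Base, Bolt, Clip, Cover, Nut, Plate, Shaft, Widget

Base: (Nut, tot_qty=1).
Iteration 1: components of {Nut} -> Base = 1*3 = 3, Plate = 1*2 = 2.
Iteration 2: components of {Base,Plate} -> Cover = 3*2 = 6, Shaft = 2*5 = 10, Widget = 2*3 = 6.
Iteration 3: components of {Cover,Shaft,Widget} -> Bolt = 6*1 = 6, Clip = 10*3 = 30.
Iteration 4: no further components; recursion stops.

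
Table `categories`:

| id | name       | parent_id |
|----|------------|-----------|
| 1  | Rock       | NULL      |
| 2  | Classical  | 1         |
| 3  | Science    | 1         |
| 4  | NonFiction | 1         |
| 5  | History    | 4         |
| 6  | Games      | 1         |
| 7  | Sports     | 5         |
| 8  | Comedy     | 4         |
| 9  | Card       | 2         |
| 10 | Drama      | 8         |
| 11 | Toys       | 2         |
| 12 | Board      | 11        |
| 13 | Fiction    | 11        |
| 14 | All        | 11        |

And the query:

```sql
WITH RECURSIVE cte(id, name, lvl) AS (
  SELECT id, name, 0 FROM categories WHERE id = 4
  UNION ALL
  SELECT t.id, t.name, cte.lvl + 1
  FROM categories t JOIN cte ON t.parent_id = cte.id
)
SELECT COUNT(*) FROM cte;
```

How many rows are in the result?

Base: id=4 (NonFiction) at lvl 0.
Iteration 1: rows with parent_id in {4} -> History (id 5, lvl 1), Comedy (id 8, lvl 1).
Iteration 2: rows with parent_id in {5,8} -> Sports (id 7, lvl 2), Drama (id 10, lvl 2).
Iteration 3: no rows with parent_id in {7,10}; recursion stops.
Total rows emitted: 5.

5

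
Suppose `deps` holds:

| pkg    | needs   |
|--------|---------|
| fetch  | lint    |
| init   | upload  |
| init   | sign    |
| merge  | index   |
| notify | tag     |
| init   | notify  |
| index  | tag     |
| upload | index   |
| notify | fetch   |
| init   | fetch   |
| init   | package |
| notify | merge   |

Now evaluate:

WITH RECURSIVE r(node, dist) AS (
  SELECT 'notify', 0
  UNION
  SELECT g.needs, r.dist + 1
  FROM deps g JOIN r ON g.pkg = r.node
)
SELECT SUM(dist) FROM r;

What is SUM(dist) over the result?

10

Base: (notify, dist=0).
Iteration 1: edges from {notify} -> (fetch, dist=1), (merge, dist=1), (tag, dist=1).
Iteration 2: edges from {fetch,merge,tag} -> (index, dist=2), (lint, dist=2).
Iteration 3: edges from {index,lint} -> (tag, dist=3).
Iteration 4: no outgoing edges from {tag}; recursion stops.
SUM(dist) = 0 + 1 + 1 + 1 + 2 + 2 + 3 = 10.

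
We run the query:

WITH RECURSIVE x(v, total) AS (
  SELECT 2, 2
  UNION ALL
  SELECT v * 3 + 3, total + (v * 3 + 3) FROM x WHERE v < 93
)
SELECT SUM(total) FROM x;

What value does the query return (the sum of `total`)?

Base: v=2, total=2.
Iteration 1: 2 < 93 holds -> v = 2 * 3 + 3 = 9, total = 2 + 9 = 11.
Iteration 2: 9 < 93 holds -> v = 9 * 3 + 3 = 30, total = 11 + 30 = 41.
Iteration 3: 30 < 93 holds -> v = 30 * 3 + 3 = 93, total = 41 + 93 = 134.
Iteration 4: 93 < 93 fails; recursion stops.
SUM(total) = 2 + 11 + 41 + 134 = 188.

188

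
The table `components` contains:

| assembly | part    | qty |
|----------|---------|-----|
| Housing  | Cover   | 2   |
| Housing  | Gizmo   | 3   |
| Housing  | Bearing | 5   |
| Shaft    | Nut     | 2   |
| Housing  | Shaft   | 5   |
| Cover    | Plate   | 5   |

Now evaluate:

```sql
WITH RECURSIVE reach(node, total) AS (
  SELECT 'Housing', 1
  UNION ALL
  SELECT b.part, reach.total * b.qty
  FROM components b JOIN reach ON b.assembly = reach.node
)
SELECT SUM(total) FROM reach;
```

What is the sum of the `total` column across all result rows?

Base: (Housing, total=1).
Iteration 1: components of {Housing} -> Bearing = 1*5 = 5, Cover = 1*2 = 2, Gizmo = 1*3 = 3, Shaft = 1*5 = 5.
Iteration 2: components of {Bearing,Cover,Gizmo,Shaft} -> Nut = 5*2 = 10, Plate = 2*5 = 10.
Iteration 3: no further components; recursion stops.
SUM(total) = 1 + 2 + 5 + 3 + 5 + 10 + 10 = 36.

36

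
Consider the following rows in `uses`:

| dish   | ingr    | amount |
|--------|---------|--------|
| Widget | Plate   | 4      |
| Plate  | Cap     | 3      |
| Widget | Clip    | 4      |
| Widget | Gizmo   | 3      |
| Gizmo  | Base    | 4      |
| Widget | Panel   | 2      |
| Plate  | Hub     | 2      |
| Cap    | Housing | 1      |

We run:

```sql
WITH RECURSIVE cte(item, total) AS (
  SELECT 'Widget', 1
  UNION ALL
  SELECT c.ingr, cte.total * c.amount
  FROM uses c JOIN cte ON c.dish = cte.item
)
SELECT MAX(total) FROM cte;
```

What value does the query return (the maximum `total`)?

Base: (Widget, total=1).
Iteration 1: components of {Widget} -> Clip = 1*4 = 4, Gizmo = 1*3 = 3, Panel = 1*2 = 2, Plate = 1*4 = 4.
Iteration 2: components of {Clip,Gizmo,Panel,Plate} -> Base = 3*4 = 12, Cap = 4*3 = 12, Hub = 4*2 = 8.
Iteration 3: components of {Base,Cap,Hub} -> Housing = 12*1 = 12.
Iteration 4: no further components; recursion stops.
total values: 1, 4, 4, 3, 2, 12, 8, 12, 12; the maximum is 12.

12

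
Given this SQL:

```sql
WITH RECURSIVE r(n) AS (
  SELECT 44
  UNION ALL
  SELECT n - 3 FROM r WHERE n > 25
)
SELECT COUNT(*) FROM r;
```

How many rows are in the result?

8

Base: n=44.
Iteration 1: 44 > 25 holds -> n = 44 - 3 = 41.
Iteration 2: 41 > 25 holds -> n = 41 - 3 = 38.
Iteration 3: 38 > 25 holds -> n = 38 - 3 = 35.
Iteration 4: 35 > 25 holds -> n = 35 - 3 = 32.
Iteration 5: 32 > 25 holds -> n = 32 - 3 = 29.
Iteration 6: 29 > 25 holds -> n = 29 - 3 = 26.
Iteration 7: 26 > 25 holds -> n = 26 - 3 = 23.
Iteration 8: 23 > 25 fails; recursion stops.
Total rows emitted: 8.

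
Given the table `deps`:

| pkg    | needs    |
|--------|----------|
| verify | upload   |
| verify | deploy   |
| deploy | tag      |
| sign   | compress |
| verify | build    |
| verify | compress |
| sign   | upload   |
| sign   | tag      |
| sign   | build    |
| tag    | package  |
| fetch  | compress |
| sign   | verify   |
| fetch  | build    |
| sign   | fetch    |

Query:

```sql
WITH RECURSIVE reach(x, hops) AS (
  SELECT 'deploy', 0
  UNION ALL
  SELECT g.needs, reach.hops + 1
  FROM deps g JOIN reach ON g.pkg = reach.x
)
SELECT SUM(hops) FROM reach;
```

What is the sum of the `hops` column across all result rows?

3

Base: (deploy, hops=0).
Iteration 1: edges from {deploy} -> (tag, hops=1).
Iteration 2: edges from {tag} -> (package, hops=2).
Iteration 3: no outgoing edges from {package}; recursion stops.
SUM(hops) = 0 + 1 + 2 = 3.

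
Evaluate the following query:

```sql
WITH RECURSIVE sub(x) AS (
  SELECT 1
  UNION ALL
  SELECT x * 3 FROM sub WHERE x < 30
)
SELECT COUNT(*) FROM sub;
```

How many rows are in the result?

Base: x=1.
Iteration 1: 1 < 30 holds -> x = 1 * 3 = 3.
Iteration 2: 3 < 30 holds -> x = 3 * 3 = 9.
Iteration 3: 9 < 30 holds -> x = 9 * 3 = 27.
Iteration 4: 27 < 30 holds -> x = 27 * 3 = 81.
Iteration 5: 81 < 30 fails; recursion stops.
Total rows emitted: 5.

5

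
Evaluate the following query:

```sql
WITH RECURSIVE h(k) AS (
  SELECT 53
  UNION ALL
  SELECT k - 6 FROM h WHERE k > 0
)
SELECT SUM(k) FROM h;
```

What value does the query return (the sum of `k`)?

260

Base: k=53.
Iteration 1: 53 > 0 holds -> k = 53 - 6 = 47.
Iteration 2: 47 > 0 holds -> k = 47 - 6 = 41.
Iteration 3: 41 > 0 holds -> k = 41 - 6 = 35.
Iteration 4: 35 > 0 holds -> k = 35 - 6 = 29.
Iteration 5: 29 > 0 holds -> k = 29 - 6 = 23.
Iteration 6: 23 > 0 holds -> k = 23 - 6 = 17.
Iteration 7: 17 > 0 holds -> k = 17 - 6 = 11.
Iteration 8: 11 > 0 holds -> k = 11 - 6 = 5.
Iteration 9: 5 > 0 holds -> k = 5 - 6 = -1.
Iteration 10: -1 > 0 fails; recursion stops.
SUM(k) = 53 + 47 + 41 + 35 + 29 + 23 + 17 + 11 + 5 + -1 = 260.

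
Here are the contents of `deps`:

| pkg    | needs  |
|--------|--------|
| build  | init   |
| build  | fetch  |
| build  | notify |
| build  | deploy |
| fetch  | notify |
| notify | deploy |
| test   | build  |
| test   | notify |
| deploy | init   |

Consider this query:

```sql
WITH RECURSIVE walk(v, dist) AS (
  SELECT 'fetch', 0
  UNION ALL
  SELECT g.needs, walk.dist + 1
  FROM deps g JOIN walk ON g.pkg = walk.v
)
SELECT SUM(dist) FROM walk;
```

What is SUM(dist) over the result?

6

Base: (fetch, dist=0).
Iteration 1: edges from {fetch} -> (notify, dist=1).
Iteration 2: edges from {notify} -> (deploy, dist=2).
Iteration 3: edges from {deploy} -> (init, dist=3).
Iteration 4: no outgoing edges from {init}; recursion stops.
SUM(dist) = 0 + 1 + 2 + 3 = 6.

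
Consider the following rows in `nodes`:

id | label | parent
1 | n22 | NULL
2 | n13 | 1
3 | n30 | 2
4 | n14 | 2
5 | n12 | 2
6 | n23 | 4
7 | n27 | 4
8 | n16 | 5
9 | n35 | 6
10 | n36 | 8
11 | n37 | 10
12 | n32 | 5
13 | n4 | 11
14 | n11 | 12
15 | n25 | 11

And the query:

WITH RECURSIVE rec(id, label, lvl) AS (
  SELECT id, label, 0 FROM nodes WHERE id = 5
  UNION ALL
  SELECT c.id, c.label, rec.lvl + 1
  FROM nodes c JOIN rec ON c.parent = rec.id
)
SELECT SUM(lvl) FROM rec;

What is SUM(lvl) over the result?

Base: id=5 (n12) at lvl 0.
Iteration 1: rows with parent in {5} -> n16 (id 8, lvl 1), n32 (id 12, lvl 1).
Iteration 2: rows with parent in {8,12} -> n36 (id 10, lvl 2), n11 (id 14, lvl 2).
Iteration 3: rows with parent in {10,14} -> n37 (id 11, lvl 3).
Iteration 4: rows with parent in {11} -> n4 (id 13, lvl 4), n25 (id 15, lvl 4).
Iteration 5: no rows with parent in {13,15}; recursion stops.
SUM(lvl) = 0 + 1 + 1 + 2 + 2 + 3 + 4 + 4 = 17.

17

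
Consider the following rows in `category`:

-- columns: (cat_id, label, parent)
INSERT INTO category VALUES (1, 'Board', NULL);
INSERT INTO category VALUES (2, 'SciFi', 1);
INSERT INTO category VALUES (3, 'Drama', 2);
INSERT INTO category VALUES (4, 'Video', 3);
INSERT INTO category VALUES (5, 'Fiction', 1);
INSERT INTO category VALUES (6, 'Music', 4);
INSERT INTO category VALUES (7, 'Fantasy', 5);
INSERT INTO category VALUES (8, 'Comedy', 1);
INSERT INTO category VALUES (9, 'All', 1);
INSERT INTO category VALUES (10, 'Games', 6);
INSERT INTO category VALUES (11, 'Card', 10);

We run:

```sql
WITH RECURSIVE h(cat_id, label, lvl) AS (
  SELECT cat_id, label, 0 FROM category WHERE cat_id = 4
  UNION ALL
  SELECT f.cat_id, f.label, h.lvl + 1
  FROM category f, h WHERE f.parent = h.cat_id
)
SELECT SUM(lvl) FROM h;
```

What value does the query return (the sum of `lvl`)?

6

Base: cat_id=4 (Video) at lvl 0.
Iteration 1: rows with parent in {4} -> Music (id 6, lvl 1).
Iteration 2: rows with parent in {6} -> Games (id 10, lvl 2).
Iteration 3: rows with parent in {10} -> Card (id 11, lvl 3).
Iteration 4: no rows with parent in {11}; recursion stops.
SUM(lvl) = 0 + 1 + 2 + 3 = 6.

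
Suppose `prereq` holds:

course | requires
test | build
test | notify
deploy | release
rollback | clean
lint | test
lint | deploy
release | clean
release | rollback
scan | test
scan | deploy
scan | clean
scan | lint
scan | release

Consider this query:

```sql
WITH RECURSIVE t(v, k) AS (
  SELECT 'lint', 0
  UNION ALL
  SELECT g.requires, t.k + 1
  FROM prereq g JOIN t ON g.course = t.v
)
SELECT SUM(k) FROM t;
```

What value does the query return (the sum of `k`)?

18

Base: (lint, k=0).
Iteration 1: edges from {lint} -> (deploy, k=1), (test, k=1).
Iteration 2: edges from {deploy,test} -> (build, k=2), (notify, k=2), (release, k=2).
Iteration 3: edges from {build,notify,release} -> (clean, k=3), (rollback, k=3).
Iteration 4: edges from {clean,rollback} -> (clean, k=4).
Iteration 5: no outgoing edges from {clean}; recursion stops.
SUM(k) = 0 + 1 + 1 + 2 + 2 + 2 + 3 + 3 + 4 = 18.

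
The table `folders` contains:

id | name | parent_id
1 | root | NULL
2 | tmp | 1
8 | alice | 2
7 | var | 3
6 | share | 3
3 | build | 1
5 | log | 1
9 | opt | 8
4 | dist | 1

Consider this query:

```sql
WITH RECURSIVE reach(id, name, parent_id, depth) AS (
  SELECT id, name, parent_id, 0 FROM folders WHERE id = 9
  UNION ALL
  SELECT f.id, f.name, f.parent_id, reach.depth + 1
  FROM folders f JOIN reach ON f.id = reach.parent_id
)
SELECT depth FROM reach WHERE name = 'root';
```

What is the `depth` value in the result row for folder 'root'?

3

Base: id=9 (opt), parent_id=8, depth 0.
Iteration 1: join on id=8 -> alice (id 8, parent_id=2, depth 1).
Iteration 2: join on id=2 -> tmp (id 2, parent_id=1, depth 2).
Iteration 3: join on id=1 -> root (id 1, parent_id=NULL, depth 3).
Iteration 4: parent_id is NULL; no match; recursion stops.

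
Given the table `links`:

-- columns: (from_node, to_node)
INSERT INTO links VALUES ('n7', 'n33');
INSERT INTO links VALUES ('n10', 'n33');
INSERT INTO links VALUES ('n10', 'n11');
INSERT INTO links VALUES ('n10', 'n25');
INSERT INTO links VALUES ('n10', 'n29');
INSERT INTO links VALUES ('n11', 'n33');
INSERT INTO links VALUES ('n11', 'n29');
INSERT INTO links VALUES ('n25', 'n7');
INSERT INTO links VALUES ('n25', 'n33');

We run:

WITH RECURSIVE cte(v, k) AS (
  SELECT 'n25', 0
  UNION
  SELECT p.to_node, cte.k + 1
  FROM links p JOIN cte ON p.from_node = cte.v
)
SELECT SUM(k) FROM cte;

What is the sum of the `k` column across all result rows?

4

Base: (n25, k=0).
Iteration 1: edges from {n25} -> (n33, k=1), (n7, k=1).
Iteration 2: edges from {n33,n7} -> (n33, k=2).
Iteration 3: no outgoing edges from {n33}; recursion stops.
SUM(k) = 0 + 1 + 1 + 2 = 4.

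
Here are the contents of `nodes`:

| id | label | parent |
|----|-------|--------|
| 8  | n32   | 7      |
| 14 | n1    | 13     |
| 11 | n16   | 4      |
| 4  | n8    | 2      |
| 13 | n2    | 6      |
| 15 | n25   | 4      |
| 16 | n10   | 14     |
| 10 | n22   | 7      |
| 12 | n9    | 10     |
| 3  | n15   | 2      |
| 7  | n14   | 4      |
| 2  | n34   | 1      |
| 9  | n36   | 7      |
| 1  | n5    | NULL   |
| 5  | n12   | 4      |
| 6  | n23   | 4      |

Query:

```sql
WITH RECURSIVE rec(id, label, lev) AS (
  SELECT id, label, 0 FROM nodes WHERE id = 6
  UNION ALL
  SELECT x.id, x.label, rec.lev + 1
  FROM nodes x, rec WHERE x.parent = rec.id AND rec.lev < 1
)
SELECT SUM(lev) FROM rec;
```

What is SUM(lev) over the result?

Base: id=6 (n23) at lev 0.
Iteration 1: rows with parent in {6} -> n2 (id 13, lev 1).
Iteration 2: lev < 1 fails for all current rows; recursion stops.
SUM(lev) = 0 + 1 = 1.

1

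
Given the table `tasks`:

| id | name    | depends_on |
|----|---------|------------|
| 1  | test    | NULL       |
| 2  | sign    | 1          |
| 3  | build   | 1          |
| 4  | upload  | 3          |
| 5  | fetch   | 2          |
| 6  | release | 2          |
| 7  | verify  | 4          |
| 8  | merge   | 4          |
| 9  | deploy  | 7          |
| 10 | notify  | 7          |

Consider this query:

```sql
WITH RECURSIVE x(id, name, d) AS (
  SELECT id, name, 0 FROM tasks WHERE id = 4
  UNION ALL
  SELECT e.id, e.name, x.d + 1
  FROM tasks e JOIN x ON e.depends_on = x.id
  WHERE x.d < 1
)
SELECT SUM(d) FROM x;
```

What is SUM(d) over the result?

2

Base: id=4 (upload) at d 0.
Iteration 1: rows with depends_on in {4} -> verify (id 7, d 1), merge (id 8, d 1).
Iteration 2: d < 1 fails for all current rows; recursion stops.
SUM(d) = 0 + 1 + 1 = 2.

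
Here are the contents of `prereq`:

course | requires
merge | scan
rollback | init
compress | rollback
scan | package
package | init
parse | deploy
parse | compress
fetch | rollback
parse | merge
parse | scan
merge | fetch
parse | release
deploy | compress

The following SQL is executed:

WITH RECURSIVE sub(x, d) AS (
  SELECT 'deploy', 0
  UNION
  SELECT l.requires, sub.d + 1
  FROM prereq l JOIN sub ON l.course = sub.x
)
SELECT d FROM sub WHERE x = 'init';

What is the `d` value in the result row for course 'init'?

Base: (deploy, d=0).
Iteration 1: edges from {deploy} -> (compress, d=1).
Iteration 2: edges from {compress} -> (rollback, d=2).
Iteration 3: edges from {rollback} -> (init, d=3).
Iteration 4: no outgoing edges from {init}; recursion stops.

3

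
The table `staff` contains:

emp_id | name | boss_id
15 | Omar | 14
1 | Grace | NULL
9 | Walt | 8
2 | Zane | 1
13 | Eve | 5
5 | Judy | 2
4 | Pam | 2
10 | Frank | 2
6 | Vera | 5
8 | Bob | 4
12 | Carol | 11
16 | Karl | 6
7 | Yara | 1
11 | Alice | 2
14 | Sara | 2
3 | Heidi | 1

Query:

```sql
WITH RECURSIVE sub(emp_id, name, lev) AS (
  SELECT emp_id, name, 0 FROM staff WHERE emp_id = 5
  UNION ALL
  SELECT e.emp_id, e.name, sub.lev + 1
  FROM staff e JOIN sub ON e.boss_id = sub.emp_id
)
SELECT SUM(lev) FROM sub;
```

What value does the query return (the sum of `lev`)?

Base: emp_id=5 (Judy) at lev 0.
Iteration 1: rows with boss_id in {5} -> Vera (id 6, lev 1), Eve (id 13, lev 1).
Iteration 2: rows with boss_id in {6,13} -> Karl (id 16, lev 2).
Iteration 3: no rows with boss_id in {16}; recursion stops.
SUM(lev) = 0 + 1 + 1 + 2 = 4.

4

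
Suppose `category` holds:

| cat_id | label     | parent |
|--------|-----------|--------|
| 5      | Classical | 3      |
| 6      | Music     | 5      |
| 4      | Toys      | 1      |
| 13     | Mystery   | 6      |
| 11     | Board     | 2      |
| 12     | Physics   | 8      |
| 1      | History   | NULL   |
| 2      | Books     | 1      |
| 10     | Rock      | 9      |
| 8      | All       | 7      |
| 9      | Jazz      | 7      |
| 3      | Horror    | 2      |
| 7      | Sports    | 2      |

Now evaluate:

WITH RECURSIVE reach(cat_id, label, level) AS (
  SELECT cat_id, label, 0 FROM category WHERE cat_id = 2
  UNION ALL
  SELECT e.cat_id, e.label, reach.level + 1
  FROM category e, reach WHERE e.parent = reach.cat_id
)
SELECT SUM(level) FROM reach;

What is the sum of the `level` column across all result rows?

Base: cat_id=2 (Books) at level 0.
Iteration 1: rows with parent in {2} -> Horror (id 3, level 1), Sports (id 7, level 1), Board (id 11, level 1).
Iteration 2: rows with parent in {3,7,11} -> Classical (id 5, level 2), All (id 8, level 2), Jazz (id 9, level 2).
Iteration 3: rows with parent in {5,8,9} -> Music (id 6, level 3), Rock (id 10, level 3), Physics (id 12, level 3).
Iteration 4: rows with parent in {6,10,12} -> Mystery (id 13, level 4).
Iteration 5: no rows with parent in {13}; recursion stops.
SUM(level) = 0 + 1 + 1 + 1 + 2 + 2 + 2 + 3 + 3 + 3 + 4 = 22.

22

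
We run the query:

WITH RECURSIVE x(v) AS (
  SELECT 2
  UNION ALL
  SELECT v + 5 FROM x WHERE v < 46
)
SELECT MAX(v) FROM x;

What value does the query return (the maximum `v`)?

47

Base: v=2.
Iteration 1: 2 < 46 holds -> v = 2 + 5 = 7.
Iteration 2: 7 < 46 holds -> v = 7 + 5 = 12.
Iteration 3: 12 < 46 holds -> v = 12 + 5 = 17.
Iteration 4: 17 < 46 holds -> v = 17 + 5 = 22.
Iteration 5: 22 < 46 holds -> v = 22 + 5 = 27.
Iteration 6: 27 < 46 holds -> v = 27 + 5 = 32.
Iteration 7: 32 < 46 holds -> v = 32 + 5 = 37.
Iteration 8: 37 < 46 holds -> v = 37 + 5 = 42.
Iteration 9: 42 < 46 holds -> v = 42 + 5 = 47.
Iteration 10: 47 < 46 fails; recursion stops.
v values: 2, 7, 12, 17, 22, 27, 32, 37, 42, 47; the maximum is 47.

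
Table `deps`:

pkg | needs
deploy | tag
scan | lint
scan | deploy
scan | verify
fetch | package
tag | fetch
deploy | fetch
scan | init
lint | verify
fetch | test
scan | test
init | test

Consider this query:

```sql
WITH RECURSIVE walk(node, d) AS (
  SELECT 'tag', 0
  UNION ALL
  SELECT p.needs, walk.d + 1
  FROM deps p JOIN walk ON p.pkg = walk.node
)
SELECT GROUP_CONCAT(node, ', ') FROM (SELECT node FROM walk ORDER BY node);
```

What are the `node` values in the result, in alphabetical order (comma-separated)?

fetch, package, tag, test

Base: (tag, d=0).
Iteration 1: edges from {tag} -> (fetch, d=1).
Iteration 2: edges from {fetch} -> (package, d=2), (test, d=2).
Iteration 3: no outgoing edges from {package,test}; recursion stops.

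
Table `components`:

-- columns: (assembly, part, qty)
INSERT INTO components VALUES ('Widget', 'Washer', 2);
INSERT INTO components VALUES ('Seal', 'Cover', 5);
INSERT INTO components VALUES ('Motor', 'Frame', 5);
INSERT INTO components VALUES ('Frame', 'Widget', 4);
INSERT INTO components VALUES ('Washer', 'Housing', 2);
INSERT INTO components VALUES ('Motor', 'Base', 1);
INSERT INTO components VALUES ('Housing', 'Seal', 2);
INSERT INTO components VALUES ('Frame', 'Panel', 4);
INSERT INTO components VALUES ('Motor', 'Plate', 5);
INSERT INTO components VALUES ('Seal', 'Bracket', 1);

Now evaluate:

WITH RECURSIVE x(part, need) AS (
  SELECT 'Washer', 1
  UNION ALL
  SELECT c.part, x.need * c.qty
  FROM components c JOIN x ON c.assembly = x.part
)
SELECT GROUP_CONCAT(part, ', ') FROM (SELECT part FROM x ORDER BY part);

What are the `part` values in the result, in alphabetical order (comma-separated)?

Base: (Washer, need=1).
Iteration 1: components of {Washer} -> Housing = 1*2 = 2.
Iteration 2: components of {Housing} -> Seal = 2*2 = 4.
Iteration 3: components of {Seal} -> Bracket = 4*1 = 4, Cover = 4*5 = 20.
Iteration 4: no further components; recursion stops.

Bracket, Cover, Housing, Seal, Washer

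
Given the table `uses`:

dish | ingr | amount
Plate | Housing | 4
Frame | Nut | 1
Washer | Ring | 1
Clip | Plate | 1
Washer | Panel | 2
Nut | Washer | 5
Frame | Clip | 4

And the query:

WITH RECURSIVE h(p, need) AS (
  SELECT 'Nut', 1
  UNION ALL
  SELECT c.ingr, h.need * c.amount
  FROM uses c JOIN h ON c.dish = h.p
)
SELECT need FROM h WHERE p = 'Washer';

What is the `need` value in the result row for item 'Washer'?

Base: (Nut, need=1).
Iteration 1: components of {Nut} -> Washer = 1*5 = 5.
Iteration 2: components of {Washer} -> Panel = 5*2 = 10, Ring = 5*1 = 5.
Iteration 3: no further components; recursion stops.

5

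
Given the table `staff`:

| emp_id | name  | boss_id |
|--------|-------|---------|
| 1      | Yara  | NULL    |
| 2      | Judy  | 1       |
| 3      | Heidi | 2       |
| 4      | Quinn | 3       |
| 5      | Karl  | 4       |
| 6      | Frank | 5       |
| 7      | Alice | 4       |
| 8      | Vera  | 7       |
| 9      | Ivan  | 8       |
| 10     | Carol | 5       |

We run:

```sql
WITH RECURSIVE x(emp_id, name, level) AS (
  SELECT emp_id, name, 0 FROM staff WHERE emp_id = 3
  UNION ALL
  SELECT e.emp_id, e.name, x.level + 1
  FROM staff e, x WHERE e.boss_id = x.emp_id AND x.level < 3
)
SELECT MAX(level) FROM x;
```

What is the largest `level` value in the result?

3

Base: emp_id=3 (Heidi) at level 0.
Iteration 1: rows with boss_id in {3} -> Quinn (id 4, level 1).
Iteration 2: rows with boss_id in {4} -> Karl (id 5, level 2), Alice (id 7, level 2).
Iteration 3: rows with boss_id in {5,7} -> Frank (id 6, level 3), Vera (id 8, level 3), Carol (id 10, level 3).
Iteration 4: level < 3 fails for all current rows; recursion stops.
level values: 0, 1, 2, 2, 3, 3, 3; the maximum is 3.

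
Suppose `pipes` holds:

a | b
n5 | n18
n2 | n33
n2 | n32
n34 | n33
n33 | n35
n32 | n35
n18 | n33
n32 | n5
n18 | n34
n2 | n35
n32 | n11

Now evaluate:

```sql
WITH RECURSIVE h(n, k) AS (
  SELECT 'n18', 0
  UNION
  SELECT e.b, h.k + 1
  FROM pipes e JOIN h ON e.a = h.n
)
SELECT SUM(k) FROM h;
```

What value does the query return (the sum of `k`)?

Base: (n18, k=0).
Iteration 1: edges from {n18} -> (n33, k=1), (n34, k=1).
Iteration 2: edges from {n33,n34} -> (n33, k=2), (n35, k=2).
Iteration 3: edges from {n33,n35} -> (n35, k=3).
Iteration 4: no outgoing edges from {n35}; recursion stops.
SUM(k) = 0 + 1 + 1 + 2 + 2 + 3 = 9.

9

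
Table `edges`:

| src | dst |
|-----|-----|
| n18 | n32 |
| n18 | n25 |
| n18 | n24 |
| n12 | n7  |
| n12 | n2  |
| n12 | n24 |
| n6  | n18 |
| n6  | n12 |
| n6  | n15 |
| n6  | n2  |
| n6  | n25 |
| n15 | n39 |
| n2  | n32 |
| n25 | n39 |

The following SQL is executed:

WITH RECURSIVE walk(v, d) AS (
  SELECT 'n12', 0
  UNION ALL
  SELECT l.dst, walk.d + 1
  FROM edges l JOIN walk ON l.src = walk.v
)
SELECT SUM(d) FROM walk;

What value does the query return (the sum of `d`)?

Base: (n12, d=0).
Iteration 1: edges from {n12} -> (n2, d=1), (n24, d=1), (n7, d=1).
Iteration 2: edges from {n2,n24,n7} -> (n32, d=2).
Iteration 3: no outgoing edges from {n32}; recursion stops.
SUM(d) = 0 + 1 + 1 + 1 + 2 = 5.

5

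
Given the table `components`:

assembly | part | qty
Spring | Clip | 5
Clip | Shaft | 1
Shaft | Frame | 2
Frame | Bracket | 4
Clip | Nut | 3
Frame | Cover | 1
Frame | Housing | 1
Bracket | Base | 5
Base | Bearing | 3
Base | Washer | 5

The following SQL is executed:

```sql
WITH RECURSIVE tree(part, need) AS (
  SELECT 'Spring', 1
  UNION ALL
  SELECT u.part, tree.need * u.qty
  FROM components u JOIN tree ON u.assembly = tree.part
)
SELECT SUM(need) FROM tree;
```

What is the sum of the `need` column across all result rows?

Base: (Spring, need=1).
Iteration 1: components of {Spring} -> Clip = 1*5 = 5.
Iteration 2: components of {Clip} -> Nut = 5*3 = 15, Shaft = 5*1 = 5.
Iteration 3: components of {Nut,Shaft} -> Frame = 5*2 = 10.
Iteration 4: components of {Frame} -> Bracket = 10*4 = 40, Cover = 10*1 = 10, Housing = 10*1 = 10.
Iteration 5: components of {Bracket,Cover,Housing} -> Base = 40*5 = 200.
Iteration 6: components of {Base} -> Bearing = 200*3 = 600, Washer = 200*5 = 1000.
Iteration 7: no further components; recursion stops.
SUM(need) = 1 + 5 + 5 + 15 + 10 + 40 + 10 + 10 + 200 + 600 + 1000 = 1896.

1896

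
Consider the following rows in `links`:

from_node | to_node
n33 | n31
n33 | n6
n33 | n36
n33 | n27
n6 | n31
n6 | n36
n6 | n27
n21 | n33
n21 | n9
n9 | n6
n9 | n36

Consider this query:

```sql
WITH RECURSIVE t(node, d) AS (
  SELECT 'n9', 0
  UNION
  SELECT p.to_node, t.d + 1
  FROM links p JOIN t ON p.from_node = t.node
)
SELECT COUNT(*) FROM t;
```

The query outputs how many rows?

6

Base: (n9, d=0).
Iteration 1: edges from {n9} -> (n36, d=1), (n6, d=1).
Iteration 2: edges from {n36,n6} -> (n27, d=2), (n31, d=2), (n36, d=2).
Iteration 3: no outgoing edges from {n27,n31,n36}; recursion stops.
Total rows emitted: 6.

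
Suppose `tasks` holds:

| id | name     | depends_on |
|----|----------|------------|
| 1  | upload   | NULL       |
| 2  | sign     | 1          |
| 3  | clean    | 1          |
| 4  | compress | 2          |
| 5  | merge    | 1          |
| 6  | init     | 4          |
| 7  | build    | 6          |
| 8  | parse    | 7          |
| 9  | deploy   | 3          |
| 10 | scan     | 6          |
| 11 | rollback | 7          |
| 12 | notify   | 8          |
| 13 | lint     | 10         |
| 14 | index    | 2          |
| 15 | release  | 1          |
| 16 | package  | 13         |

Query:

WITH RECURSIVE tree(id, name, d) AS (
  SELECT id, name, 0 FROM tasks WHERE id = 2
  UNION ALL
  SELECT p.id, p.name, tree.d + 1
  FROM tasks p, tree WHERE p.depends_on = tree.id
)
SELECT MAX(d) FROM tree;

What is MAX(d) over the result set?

5

Base: id=2 (sign) at d 0.
Iteration 1: rows with depends_on in {2} -> compress (id 4, d 1), index (id 14, d 1).
Iteration 2: rows with depends_on in {4,14} -> init (id 6, d 2).
Iteration 3: rows with depends_on in {6} -> build (id 7, d 3), scan (id 10, d 3).
Iteration 4: rows with depends_on in {7,10} -> parse (id 8, d 4), rollback (id 11, d 4), lint (id 13, d 4).
Iteration 5: rows with depends_on in {8,11,13} -> notify (id 12, d 5), package (id 16, d 5).
Iteration 6: no rows with depends_on in {12,16}; recursion stops.
d values: 0, 1, 1, 2, 3, 3, 4, 4, 4, 5, 5; the maximum is 5.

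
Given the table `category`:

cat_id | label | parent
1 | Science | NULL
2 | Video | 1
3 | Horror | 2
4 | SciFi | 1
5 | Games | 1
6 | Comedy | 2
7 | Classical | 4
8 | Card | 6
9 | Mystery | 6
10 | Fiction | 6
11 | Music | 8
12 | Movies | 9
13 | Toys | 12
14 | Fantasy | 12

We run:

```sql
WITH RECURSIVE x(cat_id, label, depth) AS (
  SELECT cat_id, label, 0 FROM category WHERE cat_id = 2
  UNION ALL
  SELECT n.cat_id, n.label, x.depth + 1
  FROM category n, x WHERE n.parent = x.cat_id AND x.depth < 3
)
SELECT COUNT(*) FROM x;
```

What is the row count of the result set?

Base: cat_id=2 (Video) at depth 0.
Iteration 1: rows with parent in {2} -> Horror (id 3, depth 1), Comedy (id 6, depth 1).
Iteration 2: rows with parent in {3,6} -> Card (id 8, depth 2), Mystery (id 9, depth 2), Fiction (id 10, depth 2).
Iteration 3: rows with parent in {8,9,10} -> Music (id 11, depth 3), Movies (id 12, depth 3).
Iteration 4: depth < 3 fails for all current rows; recursion stops.
Total rows emitted: 8.

8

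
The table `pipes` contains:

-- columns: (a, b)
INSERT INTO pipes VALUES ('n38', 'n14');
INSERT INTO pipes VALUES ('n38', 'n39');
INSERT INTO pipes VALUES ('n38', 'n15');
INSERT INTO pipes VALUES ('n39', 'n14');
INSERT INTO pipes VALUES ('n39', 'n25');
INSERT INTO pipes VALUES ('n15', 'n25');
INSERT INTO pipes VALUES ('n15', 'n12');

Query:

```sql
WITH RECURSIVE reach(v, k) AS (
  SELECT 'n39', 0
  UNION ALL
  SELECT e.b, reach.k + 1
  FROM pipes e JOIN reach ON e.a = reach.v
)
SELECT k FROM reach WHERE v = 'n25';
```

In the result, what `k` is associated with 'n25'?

Base: (n39, k=0).
Iteration 1: edges from {n39} -> (n14, k=1), (n25, k=1).
Iteration 2: no outgoing edges from {n14,n25}; recursion stops.

1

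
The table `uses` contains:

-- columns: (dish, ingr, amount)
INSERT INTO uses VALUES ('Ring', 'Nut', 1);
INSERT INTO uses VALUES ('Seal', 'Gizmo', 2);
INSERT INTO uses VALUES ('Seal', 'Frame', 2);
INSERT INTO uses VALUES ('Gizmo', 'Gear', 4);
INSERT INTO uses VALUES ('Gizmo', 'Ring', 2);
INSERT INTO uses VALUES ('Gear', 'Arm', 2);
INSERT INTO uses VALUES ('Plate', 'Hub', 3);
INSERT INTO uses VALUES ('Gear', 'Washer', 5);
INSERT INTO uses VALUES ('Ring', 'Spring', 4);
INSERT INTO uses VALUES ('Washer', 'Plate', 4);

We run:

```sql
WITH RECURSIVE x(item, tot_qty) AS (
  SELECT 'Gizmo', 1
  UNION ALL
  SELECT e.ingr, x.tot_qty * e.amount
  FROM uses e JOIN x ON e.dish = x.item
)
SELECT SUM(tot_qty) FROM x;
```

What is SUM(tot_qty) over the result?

365

Base: (Gizmo, tot_qty=1).
Iteration 1: components of {Gizmo} -> Gear = 1*4 = 4, Ring = 1*2 = 2.
Iteration 2: components of {Gear,Ring} -> Arm = 4*2 = 8, Nut = 2*1 = 2, Spring = 2*4 = 8, Washer = 4*5 = 20.
Iteration 3: components of {Arm,Nut,Spring,Washer} -> Plate = 20*4 = 80.
Iteration 4: components of {Plate} -> Hub = 80*3 = 240.
Iteration 5: no further components; recursion stops.
SUM(tot_qty) = 1 + 4 + 2 + 20 + 8 + 8 + 2 + 80 + 240 = 365.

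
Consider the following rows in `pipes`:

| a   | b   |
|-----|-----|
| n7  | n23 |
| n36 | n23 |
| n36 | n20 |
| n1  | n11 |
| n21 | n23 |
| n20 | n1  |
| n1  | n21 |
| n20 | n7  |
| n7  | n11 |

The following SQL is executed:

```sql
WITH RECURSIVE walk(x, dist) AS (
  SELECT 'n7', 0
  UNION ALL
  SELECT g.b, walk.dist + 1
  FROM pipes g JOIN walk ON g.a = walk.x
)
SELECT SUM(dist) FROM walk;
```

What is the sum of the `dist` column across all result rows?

Base: (n7, dist=0).
Iteration 1: edges from {n7} -> (n11, dist=1), (n23, dist=1).
Iteration 2: no outgoing edges from {n11,n23}; recursion stops.
SUM(dist) = 0 + 1 + 1 = 2.

2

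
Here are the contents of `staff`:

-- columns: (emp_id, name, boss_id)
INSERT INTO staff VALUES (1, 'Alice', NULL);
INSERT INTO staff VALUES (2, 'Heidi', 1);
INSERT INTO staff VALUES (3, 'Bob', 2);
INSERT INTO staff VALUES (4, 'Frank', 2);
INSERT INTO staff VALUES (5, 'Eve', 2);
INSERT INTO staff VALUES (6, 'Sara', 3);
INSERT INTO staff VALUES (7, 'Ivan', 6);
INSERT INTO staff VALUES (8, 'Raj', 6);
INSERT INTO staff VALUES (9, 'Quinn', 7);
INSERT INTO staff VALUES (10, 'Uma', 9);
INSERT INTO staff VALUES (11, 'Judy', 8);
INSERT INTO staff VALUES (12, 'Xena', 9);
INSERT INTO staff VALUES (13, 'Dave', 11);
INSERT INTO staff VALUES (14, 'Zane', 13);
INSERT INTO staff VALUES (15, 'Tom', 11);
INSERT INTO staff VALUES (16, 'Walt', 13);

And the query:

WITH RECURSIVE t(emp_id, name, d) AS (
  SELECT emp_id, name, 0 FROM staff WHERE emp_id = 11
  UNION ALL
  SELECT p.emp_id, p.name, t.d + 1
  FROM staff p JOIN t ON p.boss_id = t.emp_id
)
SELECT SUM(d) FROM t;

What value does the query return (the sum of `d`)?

6

Base: emp_id=11 (Judy) at d 0.
Iteration 1: rows with boss_id in {11} -> Dave (id 13, d 1), Tom (id 15, d 1).
Iteration 2: rows with boss_id in {13,15} -> Zane (id 14, d 2), Walt (id 16, d 2).
Iteration 3: no rows with boss_id in {14,16}; recursion stops.
SUM(d) = 0 + 1 + 1 + 2 + 2 = 6.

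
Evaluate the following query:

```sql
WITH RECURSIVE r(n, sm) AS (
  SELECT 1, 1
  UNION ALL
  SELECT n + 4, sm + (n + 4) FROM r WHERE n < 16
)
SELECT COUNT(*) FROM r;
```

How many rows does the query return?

5

Base: n=1, sm=1.
Iteration 1: 1 < 16 holds -> n = 1 + 4 = 5, sm = 1 + 5 = 6.
Iteration 2: 5 < 16 holds -> n = 5 + 4 = 9, sm = 6 + 9 = 15.
Iteration 3: 9 < 16 holds -> n = 9 + 4 = 13, sm = 15 + 13 = 28.
Iteration 4: 13 < 16 holds -> n = 13 + 4 = 17, sm = 28 + 17 = 45.
Iteration 5: 17 < 16 fails; recursion stops.
Total rows emitted: 5.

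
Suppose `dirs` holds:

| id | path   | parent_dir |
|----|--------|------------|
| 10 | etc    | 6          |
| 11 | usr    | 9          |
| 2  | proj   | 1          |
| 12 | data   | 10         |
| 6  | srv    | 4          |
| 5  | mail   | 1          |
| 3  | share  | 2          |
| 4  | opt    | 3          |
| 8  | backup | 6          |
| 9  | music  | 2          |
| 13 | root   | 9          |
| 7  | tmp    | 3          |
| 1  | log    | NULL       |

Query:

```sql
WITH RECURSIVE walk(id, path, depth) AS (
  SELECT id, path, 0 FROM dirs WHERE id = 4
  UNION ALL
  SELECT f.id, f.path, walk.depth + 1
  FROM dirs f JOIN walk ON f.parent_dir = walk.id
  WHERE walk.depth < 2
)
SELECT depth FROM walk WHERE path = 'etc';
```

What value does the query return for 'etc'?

Base: id=4 (opt) at depth 0.
Iteration 1: rows with parent_dir in {4} -> srv (id 6, depth 1).
Iteration 2: rows with parent_dir in {6} -> backup (id 8, depth 2), etc (id 10, depth 2).
Iteration 3: depth < 2 fails for all current rows; recursion stops.

2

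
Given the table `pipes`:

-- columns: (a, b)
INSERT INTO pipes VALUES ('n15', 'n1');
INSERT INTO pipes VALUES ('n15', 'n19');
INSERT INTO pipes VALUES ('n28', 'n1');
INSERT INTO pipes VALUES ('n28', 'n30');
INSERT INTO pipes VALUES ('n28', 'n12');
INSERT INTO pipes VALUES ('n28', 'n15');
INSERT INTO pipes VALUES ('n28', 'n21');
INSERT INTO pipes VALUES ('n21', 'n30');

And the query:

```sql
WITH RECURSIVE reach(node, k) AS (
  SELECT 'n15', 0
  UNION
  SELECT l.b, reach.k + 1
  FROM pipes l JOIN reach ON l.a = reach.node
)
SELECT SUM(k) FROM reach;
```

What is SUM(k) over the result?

2

Base: (n15, k=0).
Iteration 1: edges from {n15} -> (n1, k=1), (n19, k=1).
Iteration 2: no outgoing edges from {n1,n19}; recursion stops.
SUM(k) = 0 + 1 + 1 = 2.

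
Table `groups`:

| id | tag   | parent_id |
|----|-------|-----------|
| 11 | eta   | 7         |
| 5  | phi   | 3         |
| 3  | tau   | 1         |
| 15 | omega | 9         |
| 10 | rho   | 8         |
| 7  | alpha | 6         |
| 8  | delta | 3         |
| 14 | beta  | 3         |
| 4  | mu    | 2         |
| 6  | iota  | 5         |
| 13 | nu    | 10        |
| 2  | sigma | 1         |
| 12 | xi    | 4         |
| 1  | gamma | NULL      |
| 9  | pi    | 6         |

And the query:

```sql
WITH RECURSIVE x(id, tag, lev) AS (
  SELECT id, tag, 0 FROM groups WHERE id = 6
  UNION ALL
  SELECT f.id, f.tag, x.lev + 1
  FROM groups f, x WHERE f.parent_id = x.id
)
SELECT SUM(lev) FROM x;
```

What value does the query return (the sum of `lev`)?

Base: id=6 (iota) at lev 0.
Iteration 1: rows with parent_id in {6} -> alpha (id 7, lev 1), pi (id 9, lev 1).
Iteration 2: rows with parent_id in {7,9} -> eta (id 11, lev 2), omega (id 15, lev 2).
Iteration 3: no rows with parent_id in {11,15}; recursion stops.
SUM(lev) = 0 + 1 + 1 + 2 + 2 = 6.

6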